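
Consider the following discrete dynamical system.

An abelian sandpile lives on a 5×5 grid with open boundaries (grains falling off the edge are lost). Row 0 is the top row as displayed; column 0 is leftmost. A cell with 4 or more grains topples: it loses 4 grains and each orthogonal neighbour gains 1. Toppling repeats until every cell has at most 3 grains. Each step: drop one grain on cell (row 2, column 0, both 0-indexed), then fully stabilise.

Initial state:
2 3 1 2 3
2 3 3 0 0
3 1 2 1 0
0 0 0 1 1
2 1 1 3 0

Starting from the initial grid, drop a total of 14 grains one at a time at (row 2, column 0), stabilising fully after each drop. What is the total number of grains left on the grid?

38

k=0  2 3 1 2 3
2 3 3 0 0
3 1 2 1 0
0 0 0 1 1
2 1 1 3 0
k=1  2 3 1 2 3
3 3 3 0 0
0 2 2 1 0
1 0 0 1 1
2 1 1 3 0
k=2  2 3 1 2 3
3 3 3 0 0
1 2 2 1 0
1 0 0 1 1
2 1 1 3 0
k=3  2 3 1 2 3
3 3 3 0 0
2 2 2 1 0
1 0 0 1 1
2 1 1 3 0
k=4  2 3 1 2 3
3 3 3 0 0
3 2 2 1 0
1 0 0 1 1
2 1 1 3 0
k=5  0 1 3 2 3
2 3 1 1 0
2 1 0 2 0
2 1 1 1 1
2 1 1 3 0
k=6  0 1 3 2 3
2 3 1 1 0
3 1 0 2 0
2 1 1 1 1
2 1 1 3 0
k=7  0 1 3 2 3
3 3 1 1 0
0 2 0 2 0
3 1 1 1 1
2 1 1 3 0
k=8  0 1 3 2 3
3 3 1 1 0
1 2 0 2 0
3 1 1 1 1
2 1 1 3 0
k=9  0 1 3 2 3
3 3 1 1 0
2 2 0 2 0
3 1 1 1 1
2 1 1 3 0
k=10  0 1 3 2 3
3 3 1 1 0
3 2 0 2 0
3 1 1 1 1
2 1 1 3 0
k=11  1 2 3 2 3
1 1 2 1 0
3 0 1 2 0
0 3 1 1 1
3 1 1 3 0
k=12  1 2 3 2 3
2 1 2 1 0
0 1 1 2 0
1 3 1 1 1
3 1 1 3 0
k=13  1 2 3 2 3
2 1 2 1 0
1 1 1 2 0
1 3 1 1 1
3 1 1 3 0
k=14  1 2 3 2 3
2 1 2 1 0
2 1 1 2 0
1 3 1 1 1
3 1 1 3 0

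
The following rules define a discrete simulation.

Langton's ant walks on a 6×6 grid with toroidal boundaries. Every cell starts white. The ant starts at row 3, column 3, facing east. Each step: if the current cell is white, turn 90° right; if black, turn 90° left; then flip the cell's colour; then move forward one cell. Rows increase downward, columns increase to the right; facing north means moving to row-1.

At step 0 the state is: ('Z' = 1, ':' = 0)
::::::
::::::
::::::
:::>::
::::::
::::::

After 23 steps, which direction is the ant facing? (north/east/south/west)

south

0) ::::::
::::::
::::::
:::>::
::::::
::::::
1) ::::::
::::::
::::::
:::Z::
:::v::
::::::
2) ::::::
::::::
::::::
:::Z::
::<Z::
::::::
3) ::::::
::::::
::::::
::^Z::
::ZZ::
::::::
4) ::::::
::::::
::::::
::Z>::
::ZZ::
::::::
5) ::::::
::::::
:::^::
::Z:::
::ZZ::
::::::
6) ::::::
::::::
:::Z>:
::Z:::
::ZZ::
::::::
7) ::::::
::::::
:::ZZ:
::Z:v:
::ZZ::
::::::
8) ::::::
::::::
:::ZZ:
::Z<Z:
::ZZ::
::::::
9) ::::::
::::::
:::^Z:
::ZZZ:
::ZZ::
::::::
10) ::::::
::::::
::<:Z:
::ZZZ:
::ZZ::
::::::
11) ::::::
::^:::
::Z:Z:
::ZZZ:
::ZZ::
::::::
12) ::::::
::Z>::
::Z:Z:
::ZZZ:
::ZZ::
::::::
13) ::::::
::ZZ::
::ZvZ:
::ZZZ:
::ZZ::
::::::
14) ::::::
::ZZ::
::<ZZ:
::ZZZ:
::ZZ::
::::::
15) ::::::
::ZZ::
:::ZZ:
::vZZ:
::ZZ::
::::::
16) ::::::
::ZZ::
:::ZZ:
:::>Z:
::ZZ::
::::::
17) ::::::
::ZZ::
:::^Z:
::::Z:
::ZZ::
::::::
18) ::::::
::ZZ::
::<:Z:
::::Z:
::ZZ::
::::::
19) ::::::
::^Z::
::Z:Z:
::::Z:
::ZZ::
::::::
20) ::::::
:<:Z::
::Z:Z:
::::Z:
::ZZ::
::::::
21) :^::::
:Z:Z::
::Z:Z:
::::Z:
::ZZ::
::::::
22) :Z>:::
:Z:Z::
::Z:Z:
::::Z:
::ZZ::
::::::
23) :ZZ:::
:ZvZ::
::Z:Z:
::::Z:
::ZZ::
::::::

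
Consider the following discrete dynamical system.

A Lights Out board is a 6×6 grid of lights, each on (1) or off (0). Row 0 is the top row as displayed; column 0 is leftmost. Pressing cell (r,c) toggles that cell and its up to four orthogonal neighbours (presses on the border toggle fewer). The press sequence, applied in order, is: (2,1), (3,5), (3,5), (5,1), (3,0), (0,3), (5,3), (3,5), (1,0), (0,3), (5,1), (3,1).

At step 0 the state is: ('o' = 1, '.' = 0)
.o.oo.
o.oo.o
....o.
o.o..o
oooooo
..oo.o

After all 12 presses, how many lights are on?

18

step 0: .o.oo.
o.oo.o
....o.
o.o..o
oooooo
..oo.o
step 1: .o.oo.
oooo.o
ooo.o.
ooo..o
oooooo
..oo.o
step 2: .o.oo.
oooo.o
ooo.oo
ooo.o.
ooooo.
..oo.o
step 3: .o.oo.
oooo.o
ooo.o.
ooo..o
oooooo
..oo.o
step 4: .o.oo.
oooo.o
ooo.o.
ooo..o
o.oooo
oo.o.o
step 5: .o.oo.
oooo.o
.oo.o.
..o..o
..oooo
oo.o.o
step 6: .oo...
ooo..o
.oo.o.
..o..o
..oooo
oo.o.o
step 7: .oo...
ooo..o
.oo.o.
..o..o
..o.oo
ooo.oo
step 8: .oo...
ooo..o
.oo.oo
..o.o.
..o.o.
ooo.oo
step 9: ooo...
..o..o
ooo.oo
..o.o.
..o.o.
ooo.oo
step 10: oo.oo.
..oo.o
ooo.oo
..o.o.
..o.o.
ooo.oo
step 11: oo.oo.
..oo.o
ooo.oo
..o.o.
.oo.o.
....oo
step 12: oo.oo.
..oo.o
o.o.oo
oo..o.
..o.o.
....oo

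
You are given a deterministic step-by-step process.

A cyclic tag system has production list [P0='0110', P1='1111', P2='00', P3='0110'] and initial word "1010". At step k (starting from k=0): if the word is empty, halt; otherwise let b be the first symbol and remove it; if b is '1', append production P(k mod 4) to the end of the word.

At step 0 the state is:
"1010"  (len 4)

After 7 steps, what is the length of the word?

step 0: "1010"  (len 4)
step 1: "0100110"  (len 7)
step 2: "100110"  (len 6)
step 3: "0011000"  (len 7)
step 4: "011000"  (len 6)
step 5: "11000"  (len 5)
step 6: "10001111"  (len 8)
step 7: "000111100"  (len 9)

9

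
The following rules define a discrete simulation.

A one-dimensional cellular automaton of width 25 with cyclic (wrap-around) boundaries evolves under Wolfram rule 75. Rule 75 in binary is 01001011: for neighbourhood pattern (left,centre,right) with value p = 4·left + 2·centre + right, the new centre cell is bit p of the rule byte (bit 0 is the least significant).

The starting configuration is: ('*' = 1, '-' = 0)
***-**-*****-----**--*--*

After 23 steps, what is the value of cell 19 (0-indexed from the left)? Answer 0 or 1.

k=0  ***-**-*****-----**--*--*
k=1  --*-**-*---*-******-*--**
k=2  -*--**---**--*----*---***
k=3  ---***-****-*--***--***-*
k=4  -***-*-*--*---**-*-**-*--
k=5  **-*-----*--****---**---*
k=6  -*---****--**--*-****-***
k=7  ---***--*-***-*--*--*-*-*
k=8  -***-*-*--*-*---*--*-----
k=9  **-*-----*----**--*--****
k=10  -*---****--*****-*--**---
k=11  *--***--*-**---*---***-**
k=12  *-**-*-*--**-**--***-*-*-
k=13  --**-----***-**-**-*-----
k=14  ****-*****-*-**-**---****
k=15  ---*-*---*---**-**-***---
k=16  ***----**--****-**-*-*-**
k=17  --*-*****-**--*-**-----*-
k=18  **--*---*-**-*--**-****--
k=19  **-*--**--**---***-*--*-*
k=20  -*---***-***-***-*---*--*
k=21  ---***-*-*-*-*-*---**--*-
k=22  ****-*-----------****-*--
k=23  *--*---***********--*---*

0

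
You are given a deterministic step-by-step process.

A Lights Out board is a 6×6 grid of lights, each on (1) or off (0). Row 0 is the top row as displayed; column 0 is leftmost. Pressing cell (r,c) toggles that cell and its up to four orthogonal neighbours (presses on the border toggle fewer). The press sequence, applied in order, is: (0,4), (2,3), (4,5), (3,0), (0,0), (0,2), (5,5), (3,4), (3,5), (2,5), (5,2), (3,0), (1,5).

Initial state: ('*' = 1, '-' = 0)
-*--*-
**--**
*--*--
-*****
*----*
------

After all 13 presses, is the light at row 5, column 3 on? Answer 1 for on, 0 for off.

step 0: -*--*-
**--**
*--*--
-*****
*----*
------
step 1: -*-*-*
**---*
*--*--
-*****
*----*
------
step 2: -*-*-*
**-*-*
*-*-*-
-**-**
*----*
------
step 3: -*-*-*
**-*-*
*-*-*-
-**-*-
*---*-
-----*
step 4: -*-*-*
**-*-*
--*-*-
*-*-*-
----*-
-----*
step 5: *--*-*
-*-*-*
--*-*-
*-*-*-
----*-
-----*
step 6: ***--*
-***-*
--*-*-
*-*-*-
----*-
-----*
step 7: ***--*
-***-*
--*-*-
*-*-*-
----**
----*-
step 8: ***--*
-***-*
--*---
*-**-*
-----*
----*-
step 9: ***--*
-***-*
--*--*
*-***-
------
----*-
step 10: ***--*
-***--
--*-*-
*-****
------
----*-
step 11: ***--*
-***--
--*-*-
*-****
--*---
-****-
step 12: ***--*
-***--
*-*-*-
-*****
*-*---
-****-
step 13: ***---
-*****
*-*-**
-*****
*-*---
-****-

1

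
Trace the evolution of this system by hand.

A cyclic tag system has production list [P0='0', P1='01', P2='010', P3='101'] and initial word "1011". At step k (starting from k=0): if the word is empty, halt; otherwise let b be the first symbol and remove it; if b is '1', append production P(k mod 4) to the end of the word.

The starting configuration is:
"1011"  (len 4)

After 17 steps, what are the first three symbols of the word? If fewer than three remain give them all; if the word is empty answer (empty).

000

gen 0: "1011"  (len 4)
gen 1: "0110"  (len 4)
gen 2: "110"  (len 3)
gen 3: "10010"  (len 5)
gen 4: "0010101"  (len 7)
gen 5: "010101"  (len 6)
gen 6: "10101"  (len 5)
gen 7: "0101010"  (len 7)
gen 8: "101010"  (len 6)
gen 9: "010100"  (len 6)
gen 10: "10100"  (len 5)
gen 11: "0100010"  (len 7)
gen 12: "100010"  (len 6)
gen 13: "000100"  (len 6)
gen 14: "00100"  (len 5)
gen 15: "0100"  (len 4)
gen 16: "100"  (len 3)
gen 17: "000"  (len 3)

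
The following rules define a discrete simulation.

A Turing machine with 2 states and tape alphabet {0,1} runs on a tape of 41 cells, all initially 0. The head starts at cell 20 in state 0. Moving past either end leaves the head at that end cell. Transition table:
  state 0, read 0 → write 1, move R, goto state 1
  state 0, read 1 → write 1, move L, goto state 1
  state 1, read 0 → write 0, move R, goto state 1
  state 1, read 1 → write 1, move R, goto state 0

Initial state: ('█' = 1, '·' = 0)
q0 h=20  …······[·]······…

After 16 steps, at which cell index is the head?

t=0: q0 h=20  …······[·]······…
t=1: q1 h=21  …·····█[·]······…
t=2: q1 h=22  …····█·[·]······…
t=3: q1 h=23  …···█··[·]······…
t=4: q1 h=24  …··█···[·]······…
t=5: q1 h=25  …·█····[·]······…
t=6: q1 h=26  …█·····[·]······…
t=7: q1 h=27  …······[·]······…
t=8: q1 h=28  …······[·]······…
t=9: q1 h=29  …······[·]······…
t=10: q1 h=30  …······[·]······…
t=11: q1 h=31  …······[·]······…
t=12: q1 h=32  …······[·]······…
t=13: q1 h=33  …······[·]······…
t=14: q1 h=34  …······[·]······|
t=15: q1 h=35  …······[·]·····|
t=16: q1 h=36  …······[·]····|

36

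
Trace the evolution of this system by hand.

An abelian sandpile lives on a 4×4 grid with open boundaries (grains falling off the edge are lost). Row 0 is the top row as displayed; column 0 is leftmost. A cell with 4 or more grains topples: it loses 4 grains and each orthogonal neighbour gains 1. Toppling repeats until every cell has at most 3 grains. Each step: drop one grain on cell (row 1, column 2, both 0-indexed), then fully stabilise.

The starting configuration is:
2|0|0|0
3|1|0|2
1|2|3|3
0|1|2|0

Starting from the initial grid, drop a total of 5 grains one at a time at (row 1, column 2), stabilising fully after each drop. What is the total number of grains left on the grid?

[0] 2|0|0|0
3|1|0|2
1|2|3|3
0|1|2|0
[1] 2|0|0|0
3|1|1|2
1|2|3|3
0|1|2|0
[2] 2|0|0|0
3|1|2|2
1|2|3|3
0|1|2|0
[3] 2|0|0|0
3|1|3|2
1|2|3|3
0|1|2|0
[4] 2|0|1|1
3|2|2|0
1|3|1|1
0|1|3|1
[5] 2|0|1|1
3|2|3|0
1|3|1|1
0|1|3|1

23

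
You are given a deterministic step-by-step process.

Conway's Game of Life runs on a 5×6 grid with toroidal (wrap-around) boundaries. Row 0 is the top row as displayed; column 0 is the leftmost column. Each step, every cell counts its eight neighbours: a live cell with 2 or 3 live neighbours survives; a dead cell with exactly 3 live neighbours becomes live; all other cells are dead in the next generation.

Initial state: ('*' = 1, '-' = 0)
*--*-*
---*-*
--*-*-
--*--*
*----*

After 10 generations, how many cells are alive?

0) *--*-*
---*-*
--*-*-
--*--*
*----*
1) ------
*-**-*
--*-**
**-***
-*----
2) ***---
****-*
------
-*-*--
-**-**
3) ------
---*-*
---**-
**-**-
----**
4) -----*
---*--
*-----
*-*---
*--***
5) *--*-*
------
-*----
*--**-
**-**-
6) ****-*
*-----
------
*--**-
-*----
7) --*--*
*-*--*
-----*
------
------
8) **---*
**--**
*----*
------
------
9) -*--*-
----*-
-*--*-
------
*-----
10) -----*
---***
------
------
------

4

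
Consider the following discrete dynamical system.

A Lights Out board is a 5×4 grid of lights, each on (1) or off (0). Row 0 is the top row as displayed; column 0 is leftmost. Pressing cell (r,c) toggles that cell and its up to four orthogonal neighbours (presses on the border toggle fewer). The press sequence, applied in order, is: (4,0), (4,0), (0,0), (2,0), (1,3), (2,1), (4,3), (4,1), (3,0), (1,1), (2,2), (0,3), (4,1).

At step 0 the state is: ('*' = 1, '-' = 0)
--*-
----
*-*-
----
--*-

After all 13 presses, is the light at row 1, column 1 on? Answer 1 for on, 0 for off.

0) --*-
----
*-*-
----
--*-
1) --*-
----
*-*-
*---
***-
2) --*-
----
*-*-
----
--*-
3) ***-
*---
*-*-
----
--*-
4) ***-
----
-**-
*---
--*-
5) ****
--**
-***
*---
--*-
6) ****
-***
*--*
**--
--*-
7) ****
-***
*--*
**-*
---*
8) ****
-***
*--*
*--*
****
9) ****
-***
---*
-*-*
-***
10) *-**
*--*
-*-*
-*-*
-***
11) *-**
*-**
--*-
-***
-***
12) *---
*-*-
--*-
-***
-***
13) *---
*-*-
--*-
--**
*--*

0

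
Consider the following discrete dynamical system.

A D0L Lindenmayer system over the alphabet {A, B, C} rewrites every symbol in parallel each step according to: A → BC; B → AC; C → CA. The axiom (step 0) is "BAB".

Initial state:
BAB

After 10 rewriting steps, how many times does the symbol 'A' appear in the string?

1024

gen 0: BAB
gen 1: ACBCAC
gen 2: BCCAACCABCCA
gen 3: ACCACABCBCCACABCACCACABC
gen 4: BCCACABCCABCACCAACCACABCCABCACCABCCACABCCABCACCA
gen 5: ACCACABCCABCACCACABCACCABCCACABCBCCACABCCABCACCACABCACCABCCACABCACCACABCCABCACCACABCACCABCCACABC
gen 6: BCCACABCCABCACCACABCACCABCCACABCCABCACCABCCACABCACCACABCCA…BCCABCACCACABCACCABCCACABCCABCACCABCCACABCACCACABCCABCACCA  (len 192)
gen 7: ACCACABCCABCACCACABCACCABCCACABCCABCACCABCCACABCACCACABCCA…CABCCACABCACCACABCCABCACCABCCACABCCABCACCACABCACCABCCACABC  (len 384)
gen 8: BCCACABCCABCACCACABCACCABCCACABCCABCACCABCCACABCACCACABCCA…BCCABCACCACABCACCABCCACABCCABCACCABCCACABCACCACABCCABCACCA  (len 768)
gen 9: ACCACABCCABCACCACABCACCABCCACABCCABCACCABCCACABCACCACABCCA…CABCCACABCACCACABCCABCACCABCCACABCCABCACCACABCACCABCCACABC  (len 1536)
gen 10: BCCACABCCABCACCACABCACCABCCACABCCABCACCABCCACABCACCACABCCA…BCCABCACCACABCACCABCCACABCCABCACCABCCACABCACCACABCCABCACCA  (len 3072)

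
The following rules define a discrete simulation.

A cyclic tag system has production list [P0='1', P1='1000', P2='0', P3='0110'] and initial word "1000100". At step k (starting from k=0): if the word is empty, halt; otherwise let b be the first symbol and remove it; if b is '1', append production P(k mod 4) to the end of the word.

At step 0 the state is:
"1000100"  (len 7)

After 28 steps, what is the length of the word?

9

gen 0: "1000100"  (len 7)
gen 1: "0001001"  (len 7)
gen 2: "001001"  (len 6)
gen 3: "01001"  (len 5)
gen 4: "1001"  (len 4)
gen 5: "0011"  (len 4)
gen 6: "011"  (len 3)
gen 7: "11"  (len 2)
gen 8: "10110"  (len 5)
gen 9: "01101"  (len 5)
gen 10: "1101"  (len 4)
gen 11: "1010"  (len 4)
gen 12: "0100110"  (len 7)
gen 13: "100110"  (len 6)
gen 14: "001101000"  (len 9)
gen 15: "01101000"  (len 8)
gen 16: "1101000"  (len 7)
gen 17: "1010001"  (len 7)
gen 18: "0100011000"  (len 10)
gen 19: "100011000"  (len 9)
gen 20: "000110000110"  (len 12)
gen 21: "00110000110"  (len 11)
gen 22: "0110000110"  (len 10)
gen 23: "110000110"  (len 9)
gen 24: "100001100110"  (len 12)
gen 25: "000011001101"  (len 12)
gen 26: "00011001101"  (len 11)
gen 27: "0011001101"  (len 10)
gen 28: "011001101"  (len 9)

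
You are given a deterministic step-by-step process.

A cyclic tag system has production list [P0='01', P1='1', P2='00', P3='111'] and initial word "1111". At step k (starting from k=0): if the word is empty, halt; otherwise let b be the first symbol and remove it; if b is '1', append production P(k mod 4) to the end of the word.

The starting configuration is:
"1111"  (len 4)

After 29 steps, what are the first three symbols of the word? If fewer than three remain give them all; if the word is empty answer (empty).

110

t=0: "1111"  (len 4)
t=1: "11101"  (len 5)
t=2: "11011"  (len 5)
t=3: "101100"  (len 6)
t=4: "01100111"  (len 8)
t=5: "1100111"  (len 7)
t=6: "1001111"  (len 7)
t=7: "00111100"  (len 8)
t=8: "0111100"  (len 7)
t=9: "111100"  (len 6)
t=10: "111001"  (len 6)
t=11: "1100100"  (len 7)
t=12: "100100111"  (len 9)
t=13: "0010011101"  (len 10)
t=14: "010011101"  (len 9)
t=15: "10011101"  (len 8)
t=16: "0011101111"  (len 10)
t=17: "011101111"  (len 9)
t=18: "11101111"  (len 8)
t=19: "110111100"  (len 9)
t=20: "10111100111"  (len 11)
t=21: "011110011101"  (len 12)
t=22: "11110011101"  (len 11)
t=23: "111001110100"  (len 12)
t=24: "11001110100111"  (len 14)
t=25: "100111010011101"  (len 15)
t=26: "001110100111011"  (len 15)
t=27: "01110100111011"  (len 14)
t=28: "1110100111011"  (len 13)
t=29: "11010011101101"  (len 14)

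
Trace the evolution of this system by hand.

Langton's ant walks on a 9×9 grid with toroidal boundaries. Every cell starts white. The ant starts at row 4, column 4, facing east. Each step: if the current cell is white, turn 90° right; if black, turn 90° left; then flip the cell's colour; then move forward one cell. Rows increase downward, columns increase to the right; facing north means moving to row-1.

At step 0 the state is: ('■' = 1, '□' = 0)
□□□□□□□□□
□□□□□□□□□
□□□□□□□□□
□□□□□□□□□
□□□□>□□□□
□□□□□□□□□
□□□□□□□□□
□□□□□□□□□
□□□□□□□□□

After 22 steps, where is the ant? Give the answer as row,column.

1,3

[0] □□□□□□□□□
□□□□□□□□□
□□□□□□□□□
□□□□□□□□□
□□□□>□□□□
□□□□□□□□□
□□□□□□□□□
□□□□□□□□□
□□□□□□□□□
[1] □□□□□□□□□
□□□□□□□□□
□□□□□□□□□
□□□□□□□□□
□□□□■□□□□
□□□□v□□□□
□□□□□□□□□
□□□□□□□□□
□□□□□□□□□
[2] □□□□□□□□□
□□□□□□□□□
□□□□□□□□□
□□□□□□□□□
□□□□■□□□□
□□□<■□□□□
□□□□□□□□□
□□□□□□□□□
□□□□□□□□□
[3] □□□□□□□□□
□□□□□□□□□
□□□□□□□□□
□□□□□□□□□
□□□^■□□□□
□□□■■□□□□
□□□□□□□□□
□□□□□□□□□
□□□□□□□□□
[4] □□□□□□□□□
□□□□□□□□□
□□□□□□□□□
□□□□□□□□□
□□□■>□□□□
□□□■■□□□□
□□□□□□□□□
□□□□□□□□□
□□□□□□□□□
[5] □□□□□□□□□
□□□□□□□□□
□□□□□□□□□
□□□□^□□□□
□□□■□□□□□
□□□■■□□□□
□□□□□□□□□
□□□□□□□□□
□□□□□□□□□
[6] □□□□□□□□□
□□□□□□□□□
□□□□□□□□□
□□□□■>□□□
□□□■□□□□□
□□□■■□□□□
□□□□□□□□□
□□□□□□□□□
□□□□□□□□□
[7] □□□□□□□□□
□□□□□□□□□
□□□□□□□□□
□□□□■■□□□
□□□■□v□□□
□□□■■□□□□
□□□□□□□□□
□□□□□□□□□
□□□□□□□□□
[8] □□□□□□□□□
□□□□□□□□□
□□□□□□□□□
□□□□■■□□□
□□□■<■□□□
□□□■■□□□□
□□□□□□□□□
□□□□□□□□□
□□□□□□□□□
[9] □□□□□□□□□
□□□□□□□□□
□□□□□□□□□
□□□□^■□□□
□□□■■■□□□
□□□■■□□□□
□□□□□□□□□
□□□□□□□□□
□□□□□□□□□
[10] □□□□□□□□□
□□□□□□□□□
□□□□□□□□□
□□□<□■□□□
□□□■■■□□□
□□□■■□□□□
□□□□□□□□□
□□□□□□□□□
□□□□□□□□□
[11] □□□□□□□□□
□□□□□□□□□
□□□^□□□□□
□□□■□■□□□
□□□■■■□□□
□□□■■□□□□
□□□□□□□□□
□□□□□□□□□
□□□□□□□□□
[12] □□□□□□□□□
□□□□□□□□□
□□□■>□□□□
□□□■□■□□□
□□□■■■□□□
□□□■■□□□□
□□□□□□□□□
□□□□□□□□□
□□□□□□□□□
[13] □□□□□□□□□
□□□□□□□□□
□□□■■□□□□
□□□■v■□□□
□□□■■■□□□
□□□■■□□□□
□□□□□□□□□
□□□□□□□□□
□□□□□□□□□
[14] □□□□□□□□□
□□□□□□□□□
□□□■■□□□□
□□□<■■□□□
□□□■■■□□□
□□□■■□□□□
□□□□□□□□□
□□□□□□□□□
□□□□□□□□□
[15] □□□□□□□□□
□□□□□□□□□
□□□■■□□□□
□□□□■■□□□
□□□v■■□□□
□□□■■□□□□
□□□□□□□□□
□□□□□□□□□
□□□□□□□□□
[16] □□□□□□□□□
□□□□□□□□□
□□□■■□□□□
□□□□■■□□□
□□□□>■□□□
□□□■■□□□□
□□□□□□□□□
□□□□□□□□□
□□□□□□□□□
[17] □□□□□□□□□
□□□□□□□□□
□□□■■□□□□
□□□□^■□□□
□□□□□■□□□
□□□■■□□□□
□□□□□□□□□
□□□□□□□□□
□□□□□□□□□
[18] □□□□□□□□□
□□□□□□□□□
□□□■■□□□□
□□□<□■□□□
□□□□□■□□□
□□□■■□□□□
□□□□□□□□□
□□□□□□□□□
□□□□□□□□□
[19] □□□□□□□□□
□□□□□□□□□
□□□^■□□□□
□□□■□■□□□
□□□□□■□□□
□□□■■□□□□
□□□□□□□□□
□□□□□□□□□
□□□□□□□□□
[20] □□□□□□□□□
□□□□□□□□□
□□<□■□□□□
□□□■□■□□□
□□□□□■□□□
□□□■■□□□□
□□□□□□□□□
□□□□□□□□□
□□□□□□□□□
[21] □□□□□□□□□
□□^□□□□□□
□□■□■□□□□
□□□■□■□□□
□□□□□■□□□
□□□■■□□□□
□□□□□□□□□
□□□□□□□□□
□□□□□□□□□
[22] □□□□□□□□□
□□■>□□□□□
□□■□■□□□□
□□□■□■□□□
□□□□□■□□□
□□□■■□□□□
□□□□□□□□□
□□□□□□□□□
□□□□□□□□□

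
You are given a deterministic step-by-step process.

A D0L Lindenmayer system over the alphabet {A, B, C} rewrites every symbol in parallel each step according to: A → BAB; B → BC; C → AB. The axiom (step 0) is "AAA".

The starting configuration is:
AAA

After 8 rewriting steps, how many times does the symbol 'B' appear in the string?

t=0: AAA
t=1: BABBABBAB
t=2: BCBABBCBCBABBCBCBABBC
t=3: BCABBCBABBCBCABBCABBCBABBCBCABBCABBCBABBCBCAB
t=4: BCABBABBCBCABBCBABBCBCABBCABBABBCBCABBABBCBCABBCBABBCBCABBCABBABBCBCABBABBCBCABBCBABBCBCABBCABBABBC
t=5: BCABBABBCBCBABBCBCABBCABBABBCBCABBCBABBCBCABBCABBABBCBCABB…CBCABBCABBABBCBCABBCBABBCBCABBCABBABBCBCABBABBCBCBABBCBCAB  (len 219)
t=6: BCABBABBCBCBABBCBCABBCABBCBABBCBCABBCABBABBCBCABBABBCBCBAB…BBCBCBABBCBCABBCABBABBCBCBABBCBCABBCABBCBABBCBCABBCABBABBC  (len 483)
t=7: BCABBABBCBCBABBCBCABBCABBCBABBCBCABBCABBABBCBCABBABBCBCABB…BABBCBCABBABBCBCABBCBABBCBCABBCABBABBCBCABBABBCBCBABBCBCAB  (len 1065)
t=8: BCABBABBCBCBABBCBCABBCABBCBABBCBCABBCABBABBCBCABBABBCBCABB…BBCBCBABBCBCABBCABBABBCBCBABBCBCABBCABBCBABBCBCABBCABBABBC  (len 2349)

1284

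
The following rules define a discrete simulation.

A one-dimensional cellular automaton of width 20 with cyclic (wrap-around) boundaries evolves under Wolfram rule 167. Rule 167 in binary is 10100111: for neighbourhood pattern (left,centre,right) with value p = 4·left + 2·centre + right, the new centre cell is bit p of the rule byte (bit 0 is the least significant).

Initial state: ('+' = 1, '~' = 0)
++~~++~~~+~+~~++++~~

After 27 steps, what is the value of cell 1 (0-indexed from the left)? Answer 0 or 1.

step 0: ++~~++~~~+~+~~++++~~
step 1: ~~~+~~~+++++~+~++~~+
step 2: ~+++~++~+++~+++~~~++
step 3: +~+~+~~+~+~+~+~~++~~
step 4: +++++~++++++++~+~~~+
step 5: ++++~+~++++++~++~++~
step 6: ~++~+++~++++~+~~+~~+
step 7: +~~+~+~+~++~++~++~++
step 8: ~~+++++++~~+~~+~~+~+
step 9: ~+~+++++~~++~++~++++
step 10: +++~+++~~+~~+~~+~++~
step 11: ~+~+~+~~++~++~+++~~+
step 12: ++++++~+~~+~~+~+~~++
step 13: +++++~++~++~++++~+~+
step 14: ++++~+~~+~~+~++~+++~
step 15: ~++~++~++~+++~~+~+~+
step 16: +~~+~~+~~+~+~~++++++
step 17: ~~++~++~++++~+~+++++
step 18: ~+~~+~~+~++~+++~+++~
step 19: ++~++~+++~~+~+~+~+~~
step 20: ~~+~~+~+~~++++++++~+
step 21: ~++~++++~+~++++++~++
step 22: +~~+~++~+++~++++~+~~
step 23: +~+++~~+~+~+~++~++~+
step 24: ~+~+~~+++++++~~+~~+~
step 25: ++++~+~+++++~~++~++~
step 26: ~++~+++~+++~~+~~+~~+
step 27: +~~+~+~+~+~~++~++~++

0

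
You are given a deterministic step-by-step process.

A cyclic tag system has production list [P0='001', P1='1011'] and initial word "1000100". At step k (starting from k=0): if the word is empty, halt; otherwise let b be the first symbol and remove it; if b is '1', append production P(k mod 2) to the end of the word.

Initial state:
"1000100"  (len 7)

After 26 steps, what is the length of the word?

22

t=0: "1000100"  (len 7)
t=1: "000100001"  (len 9)
t=2: "00100001"  (len 8)
t=3: "0100001"  (len 7)
t=4: "100001"  (len 6)
t=5: "00001001"  (len 8)
t=6: "0001001"  (len 7)
t=7: "001001"  (len 6)
t=8: "01001"  (len 5)
t=9: "1001"  (len 4)
t=10: "0011011"  (len 7)
t=11: "011011"  (len 6)
t=12: "11011"  (len 5)
t=13: "1011001"  (len 7)
t=14: "0110011011"  (len 10)
t=15: "110011011"  (len 9)
t=16: "100110111011"  (len 12)
t=17: "00110111011001"  (len 14)
t=18: "0110111011001"  (len 13)
t=19: "110111011001"  (len 12)
t=20: "101110110011011"  (len 15)
t=21: "01110110011011001"  (len 17)
t=22: "1110110011011001"  (len 16)
t=23: "110110011011001001"  (len 18)
t=24: "101100110110010011011"  (len 21)
t=25: "01100110110010011011001"  (len 23)
t=26: "1100110110010011011001"  (len 22)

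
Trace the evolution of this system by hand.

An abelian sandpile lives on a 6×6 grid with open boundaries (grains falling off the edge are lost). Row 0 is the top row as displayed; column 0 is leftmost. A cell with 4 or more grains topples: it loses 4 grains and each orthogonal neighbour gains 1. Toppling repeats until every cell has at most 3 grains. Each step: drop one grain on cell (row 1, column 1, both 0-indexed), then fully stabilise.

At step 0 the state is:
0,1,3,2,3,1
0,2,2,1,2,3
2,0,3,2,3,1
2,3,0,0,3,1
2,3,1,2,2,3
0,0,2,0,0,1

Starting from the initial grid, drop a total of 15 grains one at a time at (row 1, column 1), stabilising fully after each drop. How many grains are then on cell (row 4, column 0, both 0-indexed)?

0

k=0  0,1,3,2,3,1
0,2,2,1,2,3
2,0,3,2,3,1
2,3,0,0,3,1
2,3,1,2,2,3
0,0,2,0,0,1
k=1  0,1,3,2,3,1
0,3,2,1,2,3
2,0,3,2,3,1
2,3,0,0,3,1
2,3,1,2,2,3
0,0,2,0,0,1
k=2  0,2,3,2,3,1
1,0,3,1,2,3
2,1,3,2,3,1
2,3,0,0,3,1
2,3,1,2,2,3
0,0,2,0,0,1
k=3  0,2,3,2,3,1
1,1,3,1,2,3
2,1,3,2,3,1
2,3,0,0,3,1
2,3,1,2,2,3
0,0,2,0,0,1
k=4  0,2,3,2,3,1
1,2,3,1,2,3
2,1,3,2,3,1
2,3,0,0,3,1
2,3,1,2,2,3
0,0,2,0,0,1
k=5  0,2,3,2,3,1
1,3,3,1,2,3
2,1,3,2,3,1
2,3,0,0,3,1
2,3,1,2,2,3
0,0,2,0,0,1
k=6  1,0,1,3,3,1
2,2,2,2,2,3
2,3,0,3,3,1
2,3,1,0,3,1
2,3,1,2,2,3
0,0,2,0,0,1
k=7  1,0,1,3,3,1
2,3,2,2,2,3
2,3,0,3,3,1
2,3,1,0,3,1
2,3,1,2,2,3
0,0,2,0,0,1
k=8  1,1,1,3,3,1
3,1,3,2,2,3
3,1,1,3,3,1
3,1,2,0,3,1
3,0,2,2,2,3
0,1,2,0,0,1
k=9  1,1,1,3,3,1
3,2,3,2,2,3
3,1,1,3,3,1
3,1,2,0,3,1
3,0,2,2,2,3
0,1,2,0,0,1
k=10  1,1,1,3,3,1
3,3,3,2,2,3
3,1,1,3,3,1
3,1,2,0,3,1
3,0,2,2,2,3
0,1,2,0,0,1
k=11  2,2,2,3,3,1
1,2,0,3,2,3
1,3,2,3,3,1
1,2,2,0,3,1
0,1,2,2,2,3
1,1,2,0,0,1
k=12  2,2,2,3,3,1
1,3,0,3,2,3
1,3,2,3,3,1
1,2,2,0,3,1
0,1,2,2,2,3
1,1,2,0,0,1
k=13  2,3,2,3,3,1
2,1,1,3,2,3
2,0,3,3,3,1
1,3,2,0,3,1
0,1,2,2,2,3
1,1,2,0,0,1
k=14  2,3,2,3,3,1
2,2,1,3,2,3
2,0,3,3,3,1
1,3,2,0,3,1
0,1,2,2,2,3
1,1,2,0,0,1
k=15  2,3,2,3,3,1
2,3,1,3,2,3
2,0,3,3,3,1
1,3,2,0,3,1
0,1,2,2,2,3
1,1,2,0,0,1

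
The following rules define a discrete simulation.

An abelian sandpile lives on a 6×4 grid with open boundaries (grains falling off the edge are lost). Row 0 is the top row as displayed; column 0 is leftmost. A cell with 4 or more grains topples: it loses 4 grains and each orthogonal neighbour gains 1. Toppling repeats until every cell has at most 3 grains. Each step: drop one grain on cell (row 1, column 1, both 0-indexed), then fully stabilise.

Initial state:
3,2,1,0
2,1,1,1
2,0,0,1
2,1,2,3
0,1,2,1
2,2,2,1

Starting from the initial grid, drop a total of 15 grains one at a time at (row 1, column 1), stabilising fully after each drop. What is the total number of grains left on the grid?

t=0: 3,2,1,0
2,1,1,1
2,0,0,1
2,1,2,3
0,1,2,1
2,2,2,1
t=1: 3,2,1,0
2,2,1,1
2,0,0,1
2,1,2,3
0,1,2,1
2,2,2,1
t=2: 3,2,1,0
2,3,1,1
2,0,0,1
2,1,2,3
0,1,2,1
2,2,2,1
t=3: 3,3,1,0
3,0,2,1
2,1,0,1
2,1,2,3
0,1,2,1
2,2,2,1
t=4: 3,3,1,0
3,1,2,1
2,1,0,1
2,1,2,3
0,1,2,1
2,2,2,1
t=5: 3,3,1,0
3,2,2,1
2,1,0,1
2,1,2,3
0,1,2,1
2,2,2,1
t=6: 3,3,1,0
3,3,2,1
2,1,0,1
2,1,2,3
0,1,2,1
2,2,2,1
t=7: 1,1,2,0
1,2,3,1
3,2,0,1
2,1,2,3
0,1,2,1
2,2,2,1
t=8: 1,1,2,0
1,3,3,1
3,2,0,1
2,1,2,3
0,1,2,1
2,2,2,1
t=9: 1,2,3,0
2,1,0,2
3,3,1,1
2,1,2,3
0,1,2,1
2,2,2,1
t=10: 1,2,3,0
2,2,0,2
3,3,1,1
2,1,2,3
0,1,2,1
2,2,2,1
t=11: 1,2,3,0
2,3,0,2
3,3,1,1
2,1,2,3
0,1,2,1
2,2,2,1
t=12: 2,3,3,0
0,2,1,2
1,1,2,1
3,2,2,3
0,1,2,1
2,2,2,1
t=13: 2,3,3,0
0,3,1,2
1,1,2,1
3,2,2,3
0,1,2,1
2,2,2,1
t=14: 3,1,0,1
1,1,3,2
1,2,2,1
3,2,2,3
0,1,2,1
2,2,2,1
t=15: 3,1,0,1
1,2,3,2
1,2,2,1
3,2,2,3
0,1,2,1
2,2,2,1

40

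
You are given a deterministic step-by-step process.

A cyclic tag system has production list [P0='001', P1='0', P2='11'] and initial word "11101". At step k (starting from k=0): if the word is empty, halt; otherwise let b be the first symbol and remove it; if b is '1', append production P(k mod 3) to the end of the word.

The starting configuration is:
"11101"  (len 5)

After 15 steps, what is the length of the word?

k=0  "11101"  (len 5)
k=1  "1101001"  (len 7)
k=2  "1010010"  (len 7)
k=3  "01001011"  (len 8)
k=4  "1001011"  (len 7)
k=5  "0010110"  (len 7)
k=6  "010110"  (len 6)
k=7  "10110"  (len 5)
k=8  "01100"  (len 5)
k=9  "1100"  (len 4)
k=10  "100001"  (len 6)
k=11  "000010"  (len 6)
k=12  "00010"  (len 5)
k=13  "0010"  (len 4)
k=14  "010"  (len 3)
k=15  "10"  (len 2)

2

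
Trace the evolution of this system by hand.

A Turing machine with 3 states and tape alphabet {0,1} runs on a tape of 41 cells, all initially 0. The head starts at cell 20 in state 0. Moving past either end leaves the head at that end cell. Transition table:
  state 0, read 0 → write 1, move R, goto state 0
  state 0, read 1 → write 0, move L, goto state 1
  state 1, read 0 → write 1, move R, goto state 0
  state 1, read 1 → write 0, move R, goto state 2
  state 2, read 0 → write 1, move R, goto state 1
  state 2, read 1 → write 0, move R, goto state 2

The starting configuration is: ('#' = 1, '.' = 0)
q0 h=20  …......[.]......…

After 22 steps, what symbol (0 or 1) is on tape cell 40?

step 0: q0 h=20  …......[.]......…
step 1: q0 h=21  ….....#[.]......…
step 2: q0 h=22  …....##[.]......…
step 3: q0 h=23  …...###[.]......…
step 4: q0 h=24  …..####[.]......…
step 5: q0 h=25  ….#####[.]......…
step 6: q0 h=26  …######[.]......…
step 7: q0 h=27  …######[.]......…
step 8: q0 h=28  …######[.]......…
step 9: q0 h=29  …######[.]......…
step 10: q0 h=30  …######[.]......…
step 11: q0 h=31  …######[.]......…
step 12: q0 h=32  …######[.]......…
step 13: q0 h=33  …######[.]......…
step 14: q0 h=34  …######[.]......|
step 15: q0 h=35  …######[.].....|
step 16: q0 h=36  …######[.]....|
step 17: q0 h=37  …######[.]...|
step 18: q0 h=38  …######[.]..|
step 19: q0 h=39  …######[.].|
step 20: q0 h=40  …######[.]|
step 21: q0 h=40  …######[#]|
step 22: q1 h=39  …######[#].|

0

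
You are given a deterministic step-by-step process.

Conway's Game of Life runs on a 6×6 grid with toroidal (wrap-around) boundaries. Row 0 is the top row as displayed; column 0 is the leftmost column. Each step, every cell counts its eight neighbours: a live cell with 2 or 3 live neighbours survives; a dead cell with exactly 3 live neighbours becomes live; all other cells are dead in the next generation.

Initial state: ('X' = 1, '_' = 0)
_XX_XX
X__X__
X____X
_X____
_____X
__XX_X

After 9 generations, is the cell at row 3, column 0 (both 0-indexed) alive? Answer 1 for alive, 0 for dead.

0

[0] _XX_XX
X__X__
X____X
_X____
_____X
__XX_X
[1] _X___X
__XX__
XX___X
_____X
X_X_X_
_XXX_X
[2] _X____
__X_XX
XXX_XX
____X_
X_X_X_
___X_X
[3] X_XX_X
__X_X_
XXX___
__X_X_
____X_
XXXXXX
[4] ______
____X_
__X__X
__X__X
X_____
______
[5] ______
______
___XXX
XX___X
______
______
[6] ______
____X_
____XX
X____X
X_____
______
[7] ______
____XX
X___X_
X___X_
X____X
______
[8] ______
____XX
X__XX_
XX__X_
X____X
______
[9] ______
___XXX
XX_X__
_X_XX_
XX___X
______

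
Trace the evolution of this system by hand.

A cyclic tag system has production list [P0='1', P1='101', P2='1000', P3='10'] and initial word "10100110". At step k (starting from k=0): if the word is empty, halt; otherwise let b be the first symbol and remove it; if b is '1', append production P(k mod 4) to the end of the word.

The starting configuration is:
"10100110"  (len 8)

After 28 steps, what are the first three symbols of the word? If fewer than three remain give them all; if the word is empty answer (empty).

0) "10100110"  (len 8)
1) "01001101"  (len 8)
2) "1001101"  (len 7)
3) "0011011000"  (len 10)
4) "011011000"  (len 9)
5) "11011000"  (len 8)
6) "1011000101"  (len 10)
7) "0110001011000"  (len 13)
8) "110001011000"  (len 12)
9) "100010110001"  (len 12)
10) "00010110001101"  (len 14)
11) "0010110001101"  (len 13)
12) "010110001101"  (len 12)
13) "10110001101"  (len 11)
14) "0110001101101"  (len 13)
15) "110001101101"  (len 12)
16) "1000110110110"  (len 13)
17) "0001101101101"  (len 13)
18) "001101101101"  (len 12)
19) "01101101101"  (len 11)
20) "1101101101"  (len 10)
21) "1011011011"  (len 10)
22) "011011011101"  (len 12)
23) "11011011101"  (len 11)
24) "101101110110"  (len 12)
25) "011011101101"  (len 12)
26) "11011101101"  (len 11)
27) "10111011011000"  (len 14)
28) "011101101100010"  (len 15)

011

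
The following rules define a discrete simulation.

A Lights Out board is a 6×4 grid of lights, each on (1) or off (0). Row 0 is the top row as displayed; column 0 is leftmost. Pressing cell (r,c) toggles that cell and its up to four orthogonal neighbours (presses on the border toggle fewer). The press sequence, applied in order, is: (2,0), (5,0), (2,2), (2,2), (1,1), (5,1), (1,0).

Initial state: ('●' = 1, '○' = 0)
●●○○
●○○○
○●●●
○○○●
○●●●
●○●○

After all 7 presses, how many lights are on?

t=0: ●●○○
●○○○
○●●●
○○○●
○●●●
●○●○
t=1: ●●○○
○○○○
●○●●
●○○●
○●●●
●○●○
t=2: ●●○○
○○○○
●○●●
●○○●
●●●●
○●●○
t=3: ●●○○
○○●○
●●○○
●○●●
●●●●
○●●○
t=4: ●●○○
○○○○
●○●●
●○○●
●●●●
○●●○
t=5: ●○○○
●●●○
●●●●
●○○●
●●●●
○●●○
t=6: ●○○○
●●●○
●●●●
●○○●
●○●●
●○○○
t=7: ○○○○
○○●○
○●●●
●○○●
●○●●
●○○○

10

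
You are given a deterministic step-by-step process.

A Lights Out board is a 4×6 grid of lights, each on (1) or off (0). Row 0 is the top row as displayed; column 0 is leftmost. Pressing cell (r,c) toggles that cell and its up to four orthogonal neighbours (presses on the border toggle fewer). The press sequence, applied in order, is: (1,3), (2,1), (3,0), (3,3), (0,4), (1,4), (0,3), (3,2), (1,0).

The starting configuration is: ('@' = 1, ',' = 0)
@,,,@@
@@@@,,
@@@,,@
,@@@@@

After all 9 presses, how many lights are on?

12

[0] @,,,@@
@@@@,,
@@@,,@
,@@@@@
[1] @,,@@@
@@,,@,
@@@@,@
,@@@@@
[2] @,,@@@
@,,,@,
,,,@,@
,,@@@@
[3] @,,@@@
@,,,@,
@,,@,@
@@@@@@
[4] @,,@@@
@,,,@,
@,,,,@
@@,,,@
[5] @,,,,,
@,,,,,
@,,,,@
@@,,,@
[6] @,,,@,
@,,@@@
@,,,@@
@@,,,@
[7] @,@@,,
@,,,@@
@,,,@@
@@,,,@
[8] @,@@,,
@,,,@@
@,@,@@
@,@@,@
[9] ,,@@,,
,@,,@@
,,@,@@
@,@@,@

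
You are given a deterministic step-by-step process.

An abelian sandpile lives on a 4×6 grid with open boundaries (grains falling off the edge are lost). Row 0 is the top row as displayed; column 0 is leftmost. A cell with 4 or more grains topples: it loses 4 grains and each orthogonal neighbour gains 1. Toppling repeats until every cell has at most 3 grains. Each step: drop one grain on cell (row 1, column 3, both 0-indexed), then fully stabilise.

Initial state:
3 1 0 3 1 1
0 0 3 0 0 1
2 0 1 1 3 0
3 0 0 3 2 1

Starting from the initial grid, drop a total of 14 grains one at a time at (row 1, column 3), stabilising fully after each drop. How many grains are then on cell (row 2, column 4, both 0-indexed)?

0) 3 1 0 3 1 1
0 0 3 0 0 1
2 0 1 1 3 0
3 0 0 3 2 1
1) 3 1 0 3 1 1
0 0 3 1 0 1
2 0 1 1 3 0
3 0 0 3 2 1
2) 3 1 0 3 1 1
0 0 3 2 0 1
2 0 1 1 3 0
3 0 0 3 2 1
3) 3 1 0 3 1 1
0 0 3 3 0 1
2 0 1 1 3 0
3 0 0 3 2 1
4) 3 1 2 0 2 1
0 1 0 2 1 1
2 0 2 2 3 0
3 0 0 3 2 1
5) 3 1 2 0 2 1
0 1 0 3 1 1
2 0 2 2 3 0
3 0 0 3 2 1
6) 3 1 2 1 2 1
0 1 1 0 2 1
2 0 2 3 3 0
3 0 0 3 2 1
7) 3 1 2 1 2 1
0 1 1 1 2 1
2 0 2 3 3 0
3 0 0 3 2 1
8) 3 1 2 1 2 1
0 1 1 2 2 1
2 0 2 3 3 0
3 0 0 3 2 1
9) 3 1 2 1 2 1
0 1 1 3 2 1
2 0 2 3 3 0
3 0 0 3 2 1
10) 3 1 2 2 3 1
0 1 2 2 0 2
2 0 3 2 2 1
3 0 1 1 0 2
11) 3 1 2 2 3 1
0 1 2 3 0 2
2 0 3 2 2 1
3 0 1 1 0 2
12) 3 1 2 3 3 1
0 1 3 0 1 2
2 0 3 3 2 1
3 0 1 1 0 2
13) 3 1 2 3 3 1
0 1 3 1 1 2
2 0 3 3 2 1
3 0 1 1 0 2
14) 3 1 2 3 3 1
0 1 3 2 1 2
2 0 3 3 2 1
3 0 1 1 0 2

2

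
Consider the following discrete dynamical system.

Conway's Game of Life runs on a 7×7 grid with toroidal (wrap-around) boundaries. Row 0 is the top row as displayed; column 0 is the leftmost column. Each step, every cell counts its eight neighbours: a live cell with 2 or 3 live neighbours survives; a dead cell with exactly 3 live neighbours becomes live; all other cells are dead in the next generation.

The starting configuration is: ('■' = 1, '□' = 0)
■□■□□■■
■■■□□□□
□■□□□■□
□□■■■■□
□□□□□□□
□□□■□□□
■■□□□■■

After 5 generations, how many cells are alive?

[0] ■□■□□■■
■■■□□□□
□■□□□■□
□□■■■■□
□□□□□□□
□□□■□□□
■■□□□■■
[1] □□■□□■□
□□■□□■□
■□□□□■■
□□■■■■□
□□■□□□□
■□□□□□■
□■■□■■□
[2] □□■□□■■
□■□□■■□
□■■□□□□
□■■■■■□
□■■□■■■
■□■■□■■
■■■■■■□
[3] □□□□□□□
■■□■■■■
■□□□□□□
□□□□□□■
□□□□□□□
□□□□□□□
□□□□□□□
[4] ■□□□■■■
■■□□■■■
□■□□■□□
□□□□□□□
□□□□□□□
□□□□□□□
□□□□□□□
[5] □■□□■□□
□■□■□□□
□■□□■□■
□□□□□□□
□□□□□□□
□□□□□□□
□□□□□■■

9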